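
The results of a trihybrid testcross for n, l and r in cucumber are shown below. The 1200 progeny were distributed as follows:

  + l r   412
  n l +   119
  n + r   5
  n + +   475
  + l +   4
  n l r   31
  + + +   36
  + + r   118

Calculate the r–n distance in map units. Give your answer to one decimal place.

6.3 map units

The two most frequent reciprocal classes, n + + and + l r, are the parental types, so the F1 was n + + / + l r.
The two rarest classes, n + r and + l +, are the double crossovers. Comparing them with the parentals, only the r allele has switched, so r is the middle locus and the order is n – r – l.
Crossovers in the n–r interval produce the single-crossover classes + + + and n l r (36 + 31 = 67) plus the double crossovers (9).
RF(n–r) = (67 + 9) / 1200 = 76/1200 = 0.0633 → 6.3 map units.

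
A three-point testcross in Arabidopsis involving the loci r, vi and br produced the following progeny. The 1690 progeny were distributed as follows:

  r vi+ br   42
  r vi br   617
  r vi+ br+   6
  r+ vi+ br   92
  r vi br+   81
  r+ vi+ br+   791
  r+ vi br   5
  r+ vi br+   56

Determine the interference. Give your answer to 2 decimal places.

The two most frequent reciprocal classes, r+ vi+ br+ and r vi br, are the parental types, so the F1 was r+ vi+ br+ / r vi br.
The two rarest classes, r vi+ br+ and r+ vi br, are the double crossovers. Comparing them with the parentals, only the r allele has switched, so r is the middle locus and the order is br – r – vi.
br–r: (173 + 11)/1690 = 0.1089; r–vi: (98 + 11)/1690 = 0.0645.
Expected DCO frequency = 0.1089 × 0.0645 ≈ 0.00702; observed = 11/1690 ≈ 0.00651.
Coefficient of coincidence = 0.00651/0.00702 ≈ 0.93; interference = 1 − 0.93 = 0.07.

0.07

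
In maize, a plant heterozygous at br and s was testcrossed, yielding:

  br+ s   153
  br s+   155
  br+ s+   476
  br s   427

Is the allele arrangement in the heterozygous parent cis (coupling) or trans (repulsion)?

cis

The two most frequent classes are br+ s+ (476) and br s (427); these are the parental (non-recombinant) types.
So the F1 carried br+ s+ on one chromosome and br s on the other — the recessive alleles are on the same chromosome (cis / coupling).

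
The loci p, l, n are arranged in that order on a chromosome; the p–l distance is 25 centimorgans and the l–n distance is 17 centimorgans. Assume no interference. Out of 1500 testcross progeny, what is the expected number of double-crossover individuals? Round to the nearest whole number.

64

Map distances give recombination frequencies of 0.250 and 0.170 for the two intervals.
With no interference, expected double-crossover frequency = 0.250 × 0.170 = 0.04250.
Expected number = 0.04250 × 1500 = 63.75 ≈ 64.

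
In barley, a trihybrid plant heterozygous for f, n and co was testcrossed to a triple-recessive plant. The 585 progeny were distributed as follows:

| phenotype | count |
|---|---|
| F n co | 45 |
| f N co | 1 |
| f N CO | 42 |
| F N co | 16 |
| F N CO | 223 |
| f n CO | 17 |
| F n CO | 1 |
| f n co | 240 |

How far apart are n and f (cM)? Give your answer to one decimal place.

The two most frequent reciprocal classes, f n co and F N CO, are the parental types, so the F1 was f n co / F N CO.
The two rarest classes, f N co and F n CO, are the double crossovers. Comparing them with the parentals, only the n allele has switched, so n is the middle locus and the order is f – n – co.
Crossovers in the f–n interval produce the single-crossover classes F n co and f N CO (45 + 42 = 87) plus the double crossovers (2).
RF(f–n) = (87 + 2) / 585 = 89/585 = 0.1521 → 15.2 cM.

15.2 cM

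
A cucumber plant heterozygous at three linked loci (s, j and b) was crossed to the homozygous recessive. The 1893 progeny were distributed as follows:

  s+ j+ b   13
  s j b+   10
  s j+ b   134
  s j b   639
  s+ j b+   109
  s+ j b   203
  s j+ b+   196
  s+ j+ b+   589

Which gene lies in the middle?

The two most frequent reciprocal classes, s+ j+ b+ and s j b, are the parental types, so the F1 was s+ j+ b+ / s j b.
The two rarest classes, s+ j+ b and s j b+, are the double crossovers. Comparing them with the parentals, only the b allele has switched, so b is the middle locus and the order is j – b – s.

b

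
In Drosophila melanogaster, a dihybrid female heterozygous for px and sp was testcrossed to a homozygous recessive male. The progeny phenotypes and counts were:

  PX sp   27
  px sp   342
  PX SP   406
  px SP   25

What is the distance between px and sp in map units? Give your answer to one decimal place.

The two most frequent classes, PX SP (406) and px sp (342), are the parental types, so the F1 was PX SP / px sp.
The recombinant classes are PX sp and px SP: 27 + 25 = 52.
Recombination frequency = 52/800 = 0.0650 ≈ 6.5%, i.e. 6.5 map units.

6.5 map units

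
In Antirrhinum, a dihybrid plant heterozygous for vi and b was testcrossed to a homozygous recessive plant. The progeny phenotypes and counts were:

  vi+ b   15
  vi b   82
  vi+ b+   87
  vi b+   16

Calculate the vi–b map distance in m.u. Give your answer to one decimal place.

The two most frequent classes, vi+ b+ (87) and vi b (82), are the parental types, so the F1 was vi+ b+ / vi b.
The recombinant classes are vi+ b and vi b+: 15 + 16 = 31.
Recombination frequency = 31/200 = 0.1550 ≈ 15.5%, i.e. 15.5 m.u.

15.5 m.u.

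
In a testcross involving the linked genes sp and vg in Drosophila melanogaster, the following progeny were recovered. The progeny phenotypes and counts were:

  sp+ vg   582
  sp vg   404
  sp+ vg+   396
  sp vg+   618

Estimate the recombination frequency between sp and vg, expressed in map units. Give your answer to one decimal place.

40.0 map units

The two most frequent classes, sp+ vg (582) and sp vg+ (618), are the parental types, so the F1 was sp+ vg / sp vg+.
The recombinant classes are sp+ vg+ and sp vg: 396 + 404 = 800.
Recombination frequency = 800/2000 = 0.4000 ≈ 40.0%, i.e. 40.0 map units.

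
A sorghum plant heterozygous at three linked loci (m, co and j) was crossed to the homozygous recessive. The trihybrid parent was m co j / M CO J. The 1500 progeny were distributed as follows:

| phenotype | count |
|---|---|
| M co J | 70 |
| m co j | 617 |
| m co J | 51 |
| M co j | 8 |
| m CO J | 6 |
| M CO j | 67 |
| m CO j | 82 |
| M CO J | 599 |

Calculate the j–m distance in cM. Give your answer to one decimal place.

8.8 cM

The two rarest classes, M co j and m CO J, are the double crossovers. Comparing them with the parentals, only the m allele has switched, so m is the middle locus and the order is co – m – j.
Crossovers in the m–j interval produce the single-crossover classes m co J and M CO j (51 + 67 = 118) plus the double crossovers (14).
RF(m–j) = (118 + 14) / 1500 = 132/1500 = 0.0880 → 8.8 cM.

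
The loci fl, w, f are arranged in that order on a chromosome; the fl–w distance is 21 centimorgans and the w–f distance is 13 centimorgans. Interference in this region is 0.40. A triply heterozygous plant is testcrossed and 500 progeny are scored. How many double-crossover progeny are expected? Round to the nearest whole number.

Map distances give recombination frequencies of 0.210 and 0.130 for the two intervals.
With interference 0.40 (so coincidence = 0.60), expected double-crossover frequency = 0.210 × 0.130 × 0.60 = 0.01638.
Expected number = 0.01638 × 500 = 8.19 ≈ 8.

8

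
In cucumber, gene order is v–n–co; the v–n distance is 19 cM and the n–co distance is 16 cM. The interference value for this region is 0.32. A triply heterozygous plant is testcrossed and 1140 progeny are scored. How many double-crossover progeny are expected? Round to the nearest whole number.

Map distances give recombination frequencies of 0.190 and 0.160 for the two intervals.
With interference 0.32 (so coincidence = 0.68), expected double-crossover frequency = 0.190 × 0.160 × 0.68 = 0.02067.
Expected number = 0.02067 × 1140 = 23.57 ≈ 24.

24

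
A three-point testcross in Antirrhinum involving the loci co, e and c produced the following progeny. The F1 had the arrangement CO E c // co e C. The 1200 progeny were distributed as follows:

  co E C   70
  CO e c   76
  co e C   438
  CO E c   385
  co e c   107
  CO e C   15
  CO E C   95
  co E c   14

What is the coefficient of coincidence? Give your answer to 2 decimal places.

0.86

The two rarest classes, co E c and CO e C, are the double crossovers. Comparing them with the parentals, only the co allele has switched, so co is the middle locus and the order is c – co – e.
c–co: (202 + 29)/1200 = 0.1925; co–e: (146 + 29)/1200 = 0.1458.
Expected DCO frequency = 0.1925 × 0.1458 ≈ 0.02807; observed = 29/1200 ≈ 0.02417.
Coefficient of coincidence = 0.02417/0.02807 ≈ 0.86.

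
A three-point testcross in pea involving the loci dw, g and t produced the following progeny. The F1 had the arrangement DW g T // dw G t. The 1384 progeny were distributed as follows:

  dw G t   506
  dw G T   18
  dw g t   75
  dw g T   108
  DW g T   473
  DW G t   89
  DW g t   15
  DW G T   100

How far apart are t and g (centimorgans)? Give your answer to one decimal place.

15.0 centimorgans

The two rarest classes, DW g t and dw G T, are the double crossovers. Comparing them with the parentals, only the t allele has switched, so t is the middle locus and the order is g – t – dw.
Crossovers in the g–t interval produce the single-crossover classes DW G T and dw g t (100 + 75 = 175) plus the double crossovers (33).
RF(g–t) = (175 + 33) / 1384 = 208/1384 = 0.1503 → 15.0 centimorgans.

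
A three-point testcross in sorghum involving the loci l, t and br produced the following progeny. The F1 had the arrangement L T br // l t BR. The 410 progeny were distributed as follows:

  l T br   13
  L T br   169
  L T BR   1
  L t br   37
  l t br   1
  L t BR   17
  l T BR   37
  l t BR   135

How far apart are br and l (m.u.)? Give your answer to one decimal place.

7.8 m.u.

The two rarest classes, L T BR and l t br, are the double crossovers. Comparing them with the parentals, only the br allele has switched, so br is the middle locus and the order is l – br – t.
Crossovers in the l–br interval produce the single-crossover classes l T br and L t BR (13 + 17 = 30) plus the double crossovers (2).
RF(l–br) = (30 + 2) / 410 = 32/410 = 0.0780 → 7.8 m.u.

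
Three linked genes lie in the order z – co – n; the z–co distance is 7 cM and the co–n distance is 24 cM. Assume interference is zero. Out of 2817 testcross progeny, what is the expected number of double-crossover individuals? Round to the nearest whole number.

Map distances give recombination frequencies of 0.070 and 0.240 for the two intervals.
With no interference, expected double-crossover frequency = 0.070 × 0.240 = 0.01680.
Expected number = 0.01680 × 2817 = 47.33 ≈ 47.

47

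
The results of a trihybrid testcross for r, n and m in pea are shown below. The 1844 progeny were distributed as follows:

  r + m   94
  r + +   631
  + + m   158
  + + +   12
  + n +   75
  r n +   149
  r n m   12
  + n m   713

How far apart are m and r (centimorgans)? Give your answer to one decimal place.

10.5 centimorgans

The two most frequent reciprocal classes, + n m and r + +, are the parental types, so the F1 was + n m / r + +.
The two rarest classes, r n m and + + +, are the double crossovers. Comparing them with the parentals, only the r allele has switched, so r is the middle locus and the order is n – r – m.
Crossovers in the r–m interval produce the single-crossover classes + n + and r + m (75 + 94 = 169) plus the double crossovers (24).
RF(r–m) = (169 + 24) / 1844 = 193/1844 = 0.1047 → 10.5 centimorgans.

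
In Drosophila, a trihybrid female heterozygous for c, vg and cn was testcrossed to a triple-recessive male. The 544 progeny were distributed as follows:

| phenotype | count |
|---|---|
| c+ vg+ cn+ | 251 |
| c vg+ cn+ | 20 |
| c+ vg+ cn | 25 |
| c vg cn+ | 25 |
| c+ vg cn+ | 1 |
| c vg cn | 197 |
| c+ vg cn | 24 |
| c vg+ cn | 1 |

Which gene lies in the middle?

The two most frequent reciprocal classes, c+ vg+ cn+ and c vg cn, are the parental types, so the F1 was c+ vg+ cn+ / c vg cn.
The two rarest classes, c+ vg cn+ and c vg+ cn, are the double crossovers. Comparing them with the parentals, only the vg allele has switched, so vg is the middle locus and the order is cn – vg – c.

vg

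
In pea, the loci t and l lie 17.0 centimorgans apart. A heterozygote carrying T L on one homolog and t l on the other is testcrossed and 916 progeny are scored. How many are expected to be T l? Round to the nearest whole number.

78

A map distance of 17.0 centimorgans corresponds to a recombination frequency of 0.170.
The F1 is T L / t l, so T l is a recombinant gamete class with expected frequency r/2 = 0.170/2 = 0.0850.
Expected number = 0.0850 × 916 = 77.86 ≈ 78.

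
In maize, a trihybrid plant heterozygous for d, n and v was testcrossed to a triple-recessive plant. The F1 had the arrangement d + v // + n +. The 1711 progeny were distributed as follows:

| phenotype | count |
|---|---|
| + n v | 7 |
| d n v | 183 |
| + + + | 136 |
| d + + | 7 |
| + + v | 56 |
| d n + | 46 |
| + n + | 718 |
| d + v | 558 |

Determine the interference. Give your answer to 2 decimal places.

The two rarest classes, d + + and + n v, are the double crossovers. Comparing them with the parentals, only the v allele has switched, so v is the middle locus and the order is d – v – n.
d–v: (102 + 14)/1711 = 0.0678; v–n: (319 + 14)/1711 = 0.1946.
Expected DCO frequency = 0.0678 × 0.1946 ≈ 0.01319; observed = 14/1711 ≈ 0.00818.
Coefficient of coincidence = 0.00818/0.01319 ≈ 0.62; interference = 1 − 0.62 = 0.38.

0.38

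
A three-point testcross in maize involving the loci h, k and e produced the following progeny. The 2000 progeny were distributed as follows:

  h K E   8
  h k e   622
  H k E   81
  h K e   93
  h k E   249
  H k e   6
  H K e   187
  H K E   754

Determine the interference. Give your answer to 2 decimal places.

The two most frequent reciprocal classes, H K E and h k e, are the parental types, so the F1 was H K E / h k e.
The two rarest classes, h K E and H k e, are the double crossovers. Comparing them with the parentals, only the h allele has switched, so h is the middle locus and the order is k – h – e.
k–h: (174 + 14)/2000 = 0.0940; h–e: (436 + 14)/2000 = 0.2250.
Expected DCO frequency = 0.0940 × 0.2250 ≈ 0.02115; observed = 14/2000 ≈ 0.00700.
Coefficient of coincidence = 0.00700/0.02115 ≈ 0.33; interference = 1 − 0.33 = 0.67.

0.67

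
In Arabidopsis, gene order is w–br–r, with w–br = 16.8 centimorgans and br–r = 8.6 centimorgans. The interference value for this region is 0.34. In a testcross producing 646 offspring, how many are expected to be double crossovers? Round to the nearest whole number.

Map distances give recombination frequencies of 0.168 and 0.086 for the two intervals.
With interference 0.34 (so coincidence = 0.66), expected double-crossover frequency = 0.168 × 0.086 × 0.66 = 0.00954.
Expected number = 0.00954 × 646 = 6.16 ≈ 6.

6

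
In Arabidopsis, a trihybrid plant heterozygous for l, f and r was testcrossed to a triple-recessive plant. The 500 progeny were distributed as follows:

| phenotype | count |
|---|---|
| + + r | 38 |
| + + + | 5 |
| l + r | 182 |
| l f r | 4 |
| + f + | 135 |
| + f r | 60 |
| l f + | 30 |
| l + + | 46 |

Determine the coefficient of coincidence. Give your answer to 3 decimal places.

0.508

The two most frequent reciprocal classes, + f + and l + r, are the parental types, so the F1 was + f + / l + r.
The two rarest classes, + + + and l f r, are the double crossovers. Comparing them with the parentals, only the f allele has switched, so f is the middle locus and the order is l – f – r.
l–f: (68 + 9)/500 = 0.1540; f–r: (106 + 9)/500 = 0.2300.
Expected DCO frequency = 0.1540 × 0.2300 ≈ 0.03542; observed = 9/500 ≈ 0.01800.
Coefficient of coincidence = 0.01800/0.03542 ≈ 0.508.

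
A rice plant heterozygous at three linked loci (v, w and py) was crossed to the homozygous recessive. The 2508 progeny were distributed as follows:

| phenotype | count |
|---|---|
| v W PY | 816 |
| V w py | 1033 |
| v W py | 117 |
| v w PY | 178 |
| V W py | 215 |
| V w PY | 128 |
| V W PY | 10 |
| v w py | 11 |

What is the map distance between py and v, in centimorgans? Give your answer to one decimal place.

10.6 centimorgans

The two most frequent reciprocal classes, v W PY and V w py, are the parental types, so the F1 was v W PY / V w py.
The two rarest classes, V W PY and v w py, are the double crossovers. Comparing them with the parentals, only the v allele has switched, so v is the middle locus and the order is py – v – w.
Crossovers in the py–v interval produce the single-crossover classes v W py and V w PY (117 + 128 = 245) plus the double crossovers (21).
RF(py–v) = (245 + 21) / 2508 = 266/2508 = 0.1061 → 10.6 centimorgans.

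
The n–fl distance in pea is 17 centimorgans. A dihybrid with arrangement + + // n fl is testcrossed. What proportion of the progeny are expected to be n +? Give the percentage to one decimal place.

A map distance of 17 centimorgans corresponds to a recombination frequency of 0.170.
The F1 is + + / n fl, so n + is a recombinant gamete class with expected frequency r/2 = 0.170/2 = 0.0850.
That is 0.0850 = 8.5% of the progeny.

8.5%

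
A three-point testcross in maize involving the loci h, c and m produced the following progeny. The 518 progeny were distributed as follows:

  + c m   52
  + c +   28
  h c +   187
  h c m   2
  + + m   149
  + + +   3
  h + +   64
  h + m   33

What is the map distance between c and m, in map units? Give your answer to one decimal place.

The two most frequent reciprocal classes, + + m and h c +, are the parental types, so the F1 was + + m / h c +.
The two rarest classes, + + + and h c m, are the double crossovers. Comparing them with the parentals, only the m allele has switched, so m is the middle locus and the order is c – m – h.
Crossovers in the c–m interval produce the single-crossover classes + c m and h + + (52 + 64 = 116) plus the double crossovers (5).
RF(c–m) = (116 + 5) / 518 = 121/518 = 0.2336 → 23.4 map units.

23.4 map units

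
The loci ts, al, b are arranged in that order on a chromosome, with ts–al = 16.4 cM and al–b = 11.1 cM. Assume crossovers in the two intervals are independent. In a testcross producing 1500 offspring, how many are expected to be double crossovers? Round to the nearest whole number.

Map distances give recombination frequencies of 0.164 and 0.111 for the two intervals.
With no interference, expected double-crossover frequency = 0.164 × 0.111 = 0.01820.
Expected number = 0.01820 × 1500 = 27.31 ≈ 27.

27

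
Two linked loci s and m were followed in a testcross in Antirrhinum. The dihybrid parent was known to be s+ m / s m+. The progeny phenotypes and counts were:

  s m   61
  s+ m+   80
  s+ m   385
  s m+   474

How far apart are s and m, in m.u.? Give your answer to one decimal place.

The recombinant classes are s+ m+ and s m: 80 + 61 = 141.
Recombination frequency = 141/1000 = 0.1410 ≈ 14.1%, i.e. 14.1 m.u.

14.1 m.u.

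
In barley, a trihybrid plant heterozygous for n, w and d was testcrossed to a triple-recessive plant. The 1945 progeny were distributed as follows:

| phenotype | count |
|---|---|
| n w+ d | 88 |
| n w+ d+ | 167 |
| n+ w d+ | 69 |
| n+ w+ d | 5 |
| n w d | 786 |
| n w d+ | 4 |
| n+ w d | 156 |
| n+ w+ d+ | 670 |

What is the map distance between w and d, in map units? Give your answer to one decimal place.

The two most frequent reciprocal classes, n+ w+ d+ and n w d, are the parental types, so the F1 was n+ w+ d+ / n w d.
The two rarest classes, n+ w+ d and n w d+, are the double crossovers. Comparing them with the parentals, only the d allele has switched, so d is the middle locus and the order is n – d – w.
Crossovers in the d–w interval produce the single-crossover classes n+ w d+ and n w+ d (69 + 88 = 157) plus the double crossovers (9).
RF(d–w) = (157 + 9) / 1945 = 166/1945 = 0.0853 → 8.5 map units.

8.5 map units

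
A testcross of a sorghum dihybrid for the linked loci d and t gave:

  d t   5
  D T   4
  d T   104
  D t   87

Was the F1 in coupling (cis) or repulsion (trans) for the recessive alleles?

trans

The two most frequent classes are D t (87) and d T (104); these are the parental (non-recombinant) types.
So the F1 carried D t on one chromosome and d T on the other — the recessive alleles are on opposite chromosomes (trans / repulsion).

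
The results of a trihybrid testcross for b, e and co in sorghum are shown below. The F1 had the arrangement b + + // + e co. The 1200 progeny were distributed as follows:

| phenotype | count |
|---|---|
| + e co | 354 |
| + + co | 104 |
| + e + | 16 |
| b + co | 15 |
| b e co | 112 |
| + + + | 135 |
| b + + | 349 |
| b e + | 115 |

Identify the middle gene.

co

The two rarest classes, b + co and + e +, are the double crossovers. Comparing them with the parentals, only the co allele has switched, so co is the middle locus and the order is b – co – e.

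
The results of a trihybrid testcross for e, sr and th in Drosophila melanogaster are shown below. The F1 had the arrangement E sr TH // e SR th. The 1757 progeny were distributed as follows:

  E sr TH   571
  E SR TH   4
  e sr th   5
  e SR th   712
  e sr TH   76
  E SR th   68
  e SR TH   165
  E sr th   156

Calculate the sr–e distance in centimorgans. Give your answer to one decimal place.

The two rarest classes, E SR TH and e sr th, are the double crossovers. Comparing them with the parentals, only the sr allele has switched, so sr is the middle locus and the order is e – sr – th.
Crossovers in the e–sr interval produce the single-crossover classes e sr TH and E SR th (76 + 68 = 144) plus the double crossovers (9).
RF(e–sr) = (144 + 9) / 1757 = 153/1757 = 0.0871 → 8.7 centimorgans.

8.7 centimorgans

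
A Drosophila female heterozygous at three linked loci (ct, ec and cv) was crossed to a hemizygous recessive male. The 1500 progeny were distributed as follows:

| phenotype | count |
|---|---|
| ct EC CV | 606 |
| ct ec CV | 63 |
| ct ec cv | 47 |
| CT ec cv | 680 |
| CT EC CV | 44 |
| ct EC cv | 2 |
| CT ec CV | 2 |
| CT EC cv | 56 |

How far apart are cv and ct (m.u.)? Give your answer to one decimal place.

The two most frequent reciprocal classes, CT ec cv and ct EC CV, are the parental types, so the F1 was CT ec cv / ct EC CV.
The two rarest classes, CT ec CV and ct EC cv, are the double crossovers. Comparing them with the parentals, only the cv allele has switched, so cv is the middle locus and the order is ct – cv – ec.
Crossovers in the ct–cv interval produce the single-crossover classes ct ec cv and CT EC CV (47 + 44 = 91) plus the double crossovers (4).
RF(ct–cv) = (91 + 4) / 1500 = 95/1500 = 0.0633 → 6.3 m.u.

6.3 m.u.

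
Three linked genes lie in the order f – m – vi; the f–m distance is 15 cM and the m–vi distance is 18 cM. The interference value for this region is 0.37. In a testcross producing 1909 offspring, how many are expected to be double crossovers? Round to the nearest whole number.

32

Map distances give recombination frequencies of 0.150 and 0.180 for the two intervals.
With interference 0.37 (so coincidence = 0.63), expected double-crossover frequency = 0.150 × 0.180 × 0.63 = 0.01701.
Expected number = 0.01701 × 1909 = 32.47 ≈ 32.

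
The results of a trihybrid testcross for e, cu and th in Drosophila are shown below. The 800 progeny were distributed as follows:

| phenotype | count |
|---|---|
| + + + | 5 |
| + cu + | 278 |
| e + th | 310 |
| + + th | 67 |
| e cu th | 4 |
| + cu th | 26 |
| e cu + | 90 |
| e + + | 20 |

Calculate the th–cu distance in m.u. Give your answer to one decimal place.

6.9 m.u.

The two most frequent reciprocal classes, e + th and + cu +, are the parental types, so the F1 was e + th / + cu +.
The two rarest classes, e cu th and + + +, are the double crossovers. Comparing them with the parentals, only the cu allele has switched, so cu is the middle locus and the order is th – cu – e.
Crossovers in the th–cu interval produce the single-crossover classes e + + and + cu th (20 + 26 = 46) plus the double crossovers (9).
RF(th–cu) = (46 + 9) / 800 = 55/800 = 0.0688 → 6.9 m.u.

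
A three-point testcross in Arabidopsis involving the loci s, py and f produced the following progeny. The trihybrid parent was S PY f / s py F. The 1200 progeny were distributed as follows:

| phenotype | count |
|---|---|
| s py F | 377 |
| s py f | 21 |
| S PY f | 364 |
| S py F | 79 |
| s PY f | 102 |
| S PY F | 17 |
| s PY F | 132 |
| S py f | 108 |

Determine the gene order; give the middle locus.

The two rarest classes, S PY F and s py f, are the double crossovers. Comparing them with the parentals, only the f allele has switched, so f is the middle locus and the order is py – f – s.

f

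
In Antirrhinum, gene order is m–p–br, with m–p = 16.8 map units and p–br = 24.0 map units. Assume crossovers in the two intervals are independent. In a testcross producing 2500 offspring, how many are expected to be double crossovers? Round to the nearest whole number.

101

Map distances give recombination frequencies of 0.168 and 0.240 for the two intervals.
With no interference, expected double-crossover frequency = 0.168 × 0.240 = 0.04032.
Expected number = 0.04032 × 2500 = 100.80 ≈ 101.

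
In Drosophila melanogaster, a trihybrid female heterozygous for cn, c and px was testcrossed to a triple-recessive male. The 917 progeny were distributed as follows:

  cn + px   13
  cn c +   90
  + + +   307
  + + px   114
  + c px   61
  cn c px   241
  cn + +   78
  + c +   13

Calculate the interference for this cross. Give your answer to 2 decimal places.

0.37

The two most frequent reciprocal classes, + + + and cn c px, are the parental types, so the F1 was + + + / cn c px.
The two rarest classes, + c + and cn + px, are the double crossovers. Comparing them with the parentals, only the c allele has switched, so c is the middle locus and the order is cn – c – px.
cn–c: (139 + 26)/917 = 0.1799; c–px: (204 + 26)/917 = 0.2508.
Expected DCO frequency = 0.1799 × 0.2508 ≈ 0.04512; observed = 26/917 ≈ 0.02835.
Coefficient of coincidence = 0.02835/0.04512 ≈ 0.63; interference = 1 − 0.63 = 0.37.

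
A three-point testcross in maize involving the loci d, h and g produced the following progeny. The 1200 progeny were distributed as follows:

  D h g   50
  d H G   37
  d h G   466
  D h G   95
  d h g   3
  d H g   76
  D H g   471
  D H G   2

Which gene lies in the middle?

g

The two most frequent reciprocal classes, D H g and d h G, are the parental types, so the F1 was D H g / d h G.
The two rarest classes, D H G and d h g, are the double crossovers. Comparing them with the parentals, only the g allele has switched, so g is the middle locus and the order is d – g – h.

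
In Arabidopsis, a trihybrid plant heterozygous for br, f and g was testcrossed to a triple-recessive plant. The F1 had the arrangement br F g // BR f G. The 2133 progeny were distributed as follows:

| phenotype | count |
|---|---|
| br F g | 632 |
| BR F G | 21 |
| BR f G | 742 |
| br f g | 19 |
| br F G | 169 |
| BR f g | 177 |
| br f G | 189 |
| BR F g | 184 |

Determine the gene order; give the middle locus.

f

The two rarest classes, br f g and BR F G, are the double crossovers. Comparing them with the parentals, only the f allele has switched, so f is the middle locus and the order is br – f – g.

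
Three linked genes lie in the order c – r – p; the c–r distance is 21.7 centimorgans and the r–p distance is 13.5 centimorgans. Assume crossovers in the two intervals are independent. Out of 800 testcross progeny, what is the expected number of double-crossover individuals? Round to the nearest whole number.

Map distances give recombination frequencies of 0.217 and 0.135 for the two intervals.
With no interference, expected double-crossover frequency = 0.217 × 0.135 = 0.02930.
Expected number = 0.02930 × 800 = 23.44 ≈ 23.

23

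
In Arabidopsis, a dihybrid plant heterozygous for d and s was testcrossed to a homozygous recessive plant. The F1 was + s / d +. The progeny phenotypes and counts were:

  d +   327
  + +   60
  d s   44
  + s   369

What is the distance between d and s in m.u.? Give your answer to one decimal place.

13.0 m.u.

The recombinant classes are + + and d s: 60 + 44 = 104.
Recombination frequency = 104/800 = 0.1300 ≈ 13.0%, i.e. 13.0 m.u.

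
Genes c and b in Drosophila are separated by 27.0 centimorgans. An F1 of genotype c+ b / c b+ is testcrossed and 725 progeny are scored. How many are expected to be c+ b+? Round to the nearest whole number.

A map distance of 27.0 centimorgans corresponds to a recombination frequency of 0.270.
The F1 is c+ b / c b+, so c+ b+ is a recombinant gamete class with expected frequency r/2 = 0.270/2 = 0.1350.
Expected number = 0.1350 × 725 = 97.88 ≈ 98.

98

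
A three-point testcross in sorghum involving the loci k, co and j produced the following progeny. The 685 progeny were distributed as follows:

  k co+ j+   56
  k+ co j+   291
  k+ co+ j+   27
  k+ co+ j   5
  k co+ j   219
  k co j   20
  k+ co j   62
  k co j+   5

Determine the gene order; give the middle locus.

The two most frequent reciprocal classes, k+ co j+ and k co+ j, are the parental types, so the F1 was k+ co j+ / k co+ j.
The two rarest classes, k co j+ and k+ co+ j, are the double crossovers. Comparing them with the parentals, only the k allele has switched, so k is the middle locus and the order is co – k – j.

k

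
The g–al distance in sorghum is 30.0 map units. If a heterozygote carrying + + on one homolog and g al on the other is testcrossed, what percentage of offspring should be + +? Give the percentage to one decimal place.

35.0%

A map distance of 30.0 map units corresponds to a recombination frequency of 0.300.
The F1 is + + / g al, so + + is a parental gamete class with expected frequency (1 − r)/2 = 0.700/2 = 0.3500.
That is 0.3500 = 35.0% of the progeny.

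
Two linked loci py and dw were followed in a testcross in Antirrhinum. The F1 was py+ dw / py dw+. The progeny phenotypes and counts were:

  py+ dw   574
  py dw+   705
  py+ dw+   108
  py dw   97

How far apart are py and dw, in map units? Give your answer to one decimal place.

The recombinant classes are py+ dw+ and py dw: 108 + 97 = 205.
Recombination frequency = 205/1484 = 0.1381 ≈ 13.8%, i.e. 13.8 map units.

13.8 map units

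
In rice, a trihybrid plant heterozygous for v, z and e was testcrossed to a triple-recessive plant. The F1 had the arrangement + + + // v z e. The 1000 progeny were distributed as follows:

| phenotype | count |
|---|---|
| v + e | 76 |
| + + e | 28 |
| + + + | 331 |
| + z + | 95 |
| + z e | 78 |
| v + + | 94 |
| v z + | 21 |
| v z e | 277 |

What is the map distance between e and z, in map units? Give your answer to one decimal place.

22.0 map units

The two rarest classes, + + e and v z +, are the double crossovers. Comparing them with the parentals, only the e allele has switched, so e is the middle locus and the order is v – e – z.
Crossovers in the e–z interval produce the single-crossover classes + z + and v + e (95 + 76 = 171) plus the double crossovers (49).
RF(e–z) = (171 + 49) / 1000 = 220/1000 = 0.2200 → 22.0 map units.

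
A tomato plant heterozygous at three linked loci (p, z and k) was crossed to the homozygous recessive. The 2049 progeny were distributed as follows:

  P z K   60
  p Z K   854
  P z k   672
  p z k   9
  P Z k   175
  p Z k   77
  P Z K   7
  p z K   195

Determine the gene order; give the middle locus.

p

The two most frequent reciprocal classes, p Z K and P z k, are the parental types, so the F1 was p Z K / P z k.
The two rarest classes, P Z K and p z k, are the double crossovers. Comparing them with the parentals, only the p allele has switched, so p is the middle locus and the order is k – p – z.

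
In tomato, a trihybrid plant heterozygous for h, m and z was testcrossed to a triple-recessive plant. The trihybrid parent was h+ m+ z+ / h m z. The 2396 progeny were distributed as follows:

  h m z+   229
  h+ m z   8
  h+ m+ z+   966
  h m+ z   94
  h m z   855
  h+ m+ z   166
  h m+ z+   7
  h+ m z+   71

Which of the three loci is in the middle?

The two rarest classes, h m+ z+ and h+ m z, are the double crossovers. Comparing them with the parentals, only the h allele has switched, so h is the middle locus and the order is m – h – z.

h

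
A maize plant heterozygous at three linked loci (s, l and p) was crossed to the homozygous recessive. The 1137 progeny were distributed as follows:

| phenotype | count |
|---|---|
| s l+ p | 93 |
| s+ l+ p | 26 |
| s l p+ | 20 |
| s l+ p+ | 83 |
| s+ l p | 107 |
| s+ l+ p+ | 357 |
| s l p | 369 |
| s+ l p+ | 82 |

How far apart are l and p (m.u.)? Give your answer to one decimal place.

The two most frequent reciprocal classes, s l p and s+ l+ p+, are the parental types, so the F1 was s l p / s+ l+ p+.
The two rarest classes, s l p+ and s+ l+ p, are the double crossovers. Comparing them with the parentals, only the p allele has switched, so p is the middle locus and the order is l – p – s.
Crossovers in the l–p interval produce the single-crossover classes s l+ p and s+ l p+ (93 + 82 = 175) plus the double crossovers (46).
RF(l–p) = (175 + 46) / 1137 = 221/1137 = 0.1944 → 19.4 m.u.

19.4 m.u.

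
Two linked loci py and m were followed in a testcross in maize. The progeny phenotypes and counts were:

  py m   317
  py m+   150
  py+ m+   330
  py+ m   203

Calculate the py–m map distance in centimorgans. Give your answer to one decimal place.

The two most frequent classes, py+ m+ (330) and py m (317), are the parental types, so the F1 was py+ m+ / py m.
The recombinant classes are py+ m and py m+: 203 + 150 = 353.
Recombination frequency = 353/1000 = 0.3530 ≈ 35.3%, i.e. 35.3 centimorgans.

35.3 centimorgans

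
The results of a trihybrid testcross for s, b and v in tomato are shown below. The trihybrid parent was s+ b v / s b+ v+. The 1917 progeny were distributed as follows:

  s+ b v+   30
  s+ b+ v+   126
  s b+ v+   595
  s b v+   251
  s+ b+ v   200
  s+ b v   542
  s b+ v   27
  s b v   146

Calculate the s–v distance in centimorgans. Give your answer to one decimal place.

17.2 centimorgans

The two rarest classes, s+ b v+ and s b+ v, are the double crossovers. Comparing them with the parentals, only the v allele has switched, so v is the middle locus and the order is b – v – s.
Crossovers in the v–s interval produce the single-crossover classes s b v and s+ b+ v+ (146 + 126 = 272) plus the double crossovers (57).
RF(v–s) = (272 + 57) / 1917 = 329/1917 = 0.1716 → 17.2 centimorgans.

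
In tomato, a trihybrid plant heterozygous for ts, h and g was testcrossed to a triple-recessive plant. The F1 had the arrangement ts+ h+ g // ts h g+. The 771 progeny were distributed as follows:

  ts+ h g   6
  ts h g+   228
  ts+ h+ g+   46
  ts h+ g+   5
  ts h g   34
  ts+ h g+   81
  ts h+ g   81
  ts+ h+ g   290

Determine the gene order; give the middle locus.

h

The two rarest classes, ts+ h g and ts h+ g+, are the double crossovers. Comparing them with the parentals, only the h allele has switched, so h is the middle locus and the order is g – h – ts.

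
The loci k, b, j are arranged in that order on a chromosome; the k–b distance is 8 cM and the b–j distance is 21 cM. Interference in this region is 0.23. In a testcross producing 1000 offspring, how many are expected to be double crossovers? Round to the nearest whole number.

Map distances give recombination frequencies of 0.080 and 0.210 for the two intervals.
With interference 0.23 (so coincidence = 0.77), expected double-crossover frequency = 0.080 × 0.210 × 0.77 = 0.01294.
Expected number = 0.01294 × 1000 = 12.94 ≈ 13.

13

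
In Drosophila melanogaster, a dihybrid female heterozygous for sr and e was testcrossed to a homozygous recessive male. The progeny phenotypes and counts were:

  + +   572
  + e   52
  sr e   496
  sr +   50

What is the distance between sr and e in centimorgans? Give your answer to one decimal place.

The two most frequent classes, + + (572) and sr e (496), are the parental types, so the F1 was + + / sr e.
The recombinant classes are + e and sr +: 52 + 50 = 102.
Recombination frequency = 102/1170 = 0.0872 ≈ 8.7%, i.e. 8.7 centimorgans.

8.7 centimorgans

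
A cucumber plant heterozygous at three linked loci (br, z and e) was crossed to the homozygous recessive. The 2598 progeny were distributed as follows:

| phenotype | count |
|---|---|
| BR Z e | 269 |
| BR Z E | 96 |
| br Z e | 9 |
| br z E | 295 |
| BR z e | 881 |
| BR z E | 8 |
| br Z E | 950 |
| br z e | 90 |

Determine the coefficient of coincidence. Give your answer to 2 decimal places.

0.37

The two most frequent reciprocal classes, BR z e and br Z E, are the parental types, so the F1 was BR z e / br Z E.
The two rarest classes, BR z E and br Z e, are the double crossovers. Comparing them with the parentals, only the e allele has switched, so e is the middle locus and the order is br – e – z.
br–e: (186 + 17)/2598 = 0.0781; e–z: (564 + 17)/2598 = 0.2236.
Expected DCO frequency = 0.0781 × 0.2236 ≈ 0.01746; observed = 17/2598 ≈ 0.00654.
Coefficient of coincidence = 0.00654/0.01746 ≈ 0.37.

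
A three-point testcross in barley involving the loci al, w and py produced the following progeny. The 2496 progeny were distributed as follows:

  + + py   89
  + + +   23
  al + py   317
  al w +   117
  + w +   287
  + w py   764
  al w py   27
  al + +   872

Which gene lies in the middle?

The two most frequent reciprocal classes, + w py and al + +, are the parental types, so the F1 was + w py / al + +.
The two rarest classes, al w py and + + +, are the double crossovers. Comparing them with the parentals, only the al allele has switched, so al is the middle locus and the order is w – al – py.

al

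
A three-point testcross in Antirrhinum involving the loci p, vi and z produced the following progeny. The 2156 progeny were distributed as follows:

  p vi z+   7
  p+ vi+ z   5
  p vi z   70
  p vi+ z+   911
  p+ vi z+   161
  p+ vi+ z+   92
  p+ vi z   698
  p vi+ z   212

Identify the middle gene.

The two most frequent reciprocal classes, p vi+ z+ and p+ vi z, are the parental types, so the F1 was p vi+ z+ / p+ vi z.
The two rarest classes, p vi z+ and p+ vi+ z, are the double crossovers. Comparing them with the parentals, only the vi allele has switched, so vi is the middle locus and the order is z – vi – p.

vi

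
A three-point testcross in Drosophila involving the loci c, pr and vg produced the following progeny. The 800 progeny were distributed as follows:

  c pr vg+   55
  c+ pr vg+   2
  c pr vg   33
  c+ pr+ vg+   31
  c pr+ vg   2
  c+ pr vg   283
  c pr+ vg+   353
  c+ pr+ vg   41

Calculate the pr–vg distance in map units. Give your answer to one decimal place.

The two most frequent reciprocal classes, c+ pr vg and c pr+ vg+, are the parental types, so the F1 was c+ pr vg / c pr+ vg+.
The two rarest classes, c+ pr vg+ and c pr+ vg, are the double crossovers. Comparing them with the parentals, only the vg allele has switched, so vg is the middle locus and the order is c – vg – pr.
Crossovers in the vg–pr interval produce the single-crossover classes c+ pr+ vg and c pr vg+ (41 + 55 = 96) plus the double crossovers (4).
RF(vg–pr) = (96 + 4) / 800 = 100/800 = 0.1250 → 12.5 map units.

12.5 map units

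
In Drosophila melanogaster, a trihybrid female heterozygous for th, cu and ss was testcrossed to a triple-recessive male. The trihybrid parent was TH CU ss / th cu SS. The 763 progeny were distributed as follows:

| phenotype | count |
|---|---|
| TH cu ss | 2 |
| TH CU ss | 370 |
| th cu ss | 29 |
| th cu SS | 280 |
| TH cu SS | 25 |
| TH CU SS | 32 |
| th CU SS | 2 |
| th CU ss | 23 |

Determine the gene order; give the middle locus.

cu

The two rarest classes, TH cu ss and th CU SS, are the double crossovers. Comparing them with the parentals, only the cu allele has switched, so cu is the middle locus and the order is ss – cu – th.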